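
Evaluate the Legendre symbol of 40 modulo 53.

(40/53)
  = -(5/53)    [53 ≡ 5 mod 8 ⇒ (2/53)^3 = -1]
  = -(53/5)    [QR: 5 ≡ 1 mod 4, sign kept]
  = -(3/5)    [53 ≡ 3 mod 5]
  = -(5/3)    [QR: 5 ≡ 1 mod 4, sign kept]
  = -(2/3)    [5 ≡ 2 mod 3]
  = (1/3)    [3 ≡ 3 mod 8 ⇒ (2/3) = -1]
  = 1    [(1/3) = 1]

1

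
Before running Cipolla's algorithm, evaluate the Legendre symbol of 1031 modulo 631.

1

Reduce the numerator: 1031 ≡ 400 (mod 631), so (1031|631) = (400|631).
Factor out 2: 400 = 2^4·25. Since 631 ≡ 7 (mod 8), (2|631) = +1, and (2|631)^4 = +1. Now have (25|631).
25 ≡ 1 (mod 4), so quadratic reciprocity gives (25|631) = (631|25). Reduce: 631 ≡ 6 (mod 25). Now have (6|25).
Factor out 2: 6 = 2·3. Since 25 ≡ 1 (mod 8), (2|25) = +1. Now have (3|25).
25 ≡ 1 (mod 4), so quadratic reciprocity gives (3|25) = (25|3). Reduce: 25 ≡ 1 (mod 3). Now have (1|3).
(1|3) = 1. Collecting the sign factors: 1.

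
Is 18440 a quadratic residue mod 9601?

(18440/9601)
  = (8839/9601)    [18440 ≡ 8839 mod 9601]
  = (9601/8839)    [QR: 9601 ≡ 1 mod 4, sign kept]
  = (762/8839)    [9601 ≡ 762 mod 8839]
  = (381/8839)    [8839 ≡ 7 mod 8 ⇒ (2/8839) = +1]
  = (8839/381)    [QR: 381 ≡ 1 mod 4, sign kept]
  = (76/381)    [8839 ≡ 76 mod 381]
  = (19/381)    [381 ≡ 5 mod 8 ⇒ (2/381)^2 = +1]
  = (381/19)    [QR: 381 ≡ 1 mod 4, sign kept]
  = (1/19)    [381 ≡ 1 mod 19]
  = 1    [(1/19) = 1]
(18440/9601) = 1, and 9601 is prime, so 18440 is a quadratic residue mod 9601.

yes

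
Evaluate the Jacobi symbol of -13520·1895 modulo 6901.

By multiplicativity, (-13520·1895/6901) = (-13520/6901)·(1895/6901).
First factor (-13520/6901):
(-13520/6901)
  = (282/6901)    [-13520 ≡ 282 mod 6901]
  = -(141/6901)    [6901 ≡ 5 mod 8 ⇒ (2/6901) = -1]
  = -(6901/141)    [QR: 141 ≡ 1 mod 4, sign kept]
  = -(133/141)    [6901 ≡ 133 mod 141]
  = -(141/133)    [QR: 133 ≡ 1 mod 4, sign kept]
  = -(8/133)    [141 ≡ 8 mod 133]
  = (1/133)    [133 ≡ 5 mod 8 ⇒ (2/133)^3 = -1]
  = 1    [(1/133) = 1]
Second factor (1895/6901):
(1895/6901)
  = (6901/1895)    [QR: 6901 ≡ 1 mod 4, sign kept]
  = (1216/1895)    [6901 ≡ 1216 mod 1895]
  = (19/1895)    [1895 ≡ 7 mod 8 ⇒ (2/1895)^6 = +1]
  = -(1895/19)    [QR: both ≡ 3 mod 4, sign flips]
  = -(14/19)    [1895 ≡ 14 mod 19]
  = (7/19)    [19 ≡ 3 mod 8 ⇒ (2/19) = -1]
  = -(19/7)    [QR: both ≡ 3 mod 4, sign flips]
  = -(5/7)    [19 ≡ 5 mod 7]
  = -(7/5)    [QR: 5 ≡ 1 mod 4, sign kept]
  = -(2/5)    [7 ≡ 2 mod 5]
  = (1/5)    [5 ≡ 5 mod 8 ⇒ (2/5) = -1]
  = 1    [(1/5) = 1]
Product: (1)·(1) = 1.

1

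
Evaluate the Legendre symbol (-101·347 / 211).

By multiplicativity, (-101·347 / 211) = (-101 / 211)·(347 / 211).
First factor (-101 / 211):
(-101 / 211)
  = (110 / 211)    [-101 ≡ 110 mod 211]
  = -(55 / 211)    [211 ≡ 3 mod 8 ⇒ (2 / 211) = -1]
  = (211 / 55)    [QR: both ≡ 3 mod 4, sign flips]
  = (46 / 55)    [211 ≡ 46 mod 55]
  = (23 / 55)    [55 ≡ 7 mod 8 ⇒ (2 / 55) = +1]
  = -(55 / 23)    [QR: both ≡ 3 mod 4, sign flips]
  = -(9 / 23)    [55 ≡ 9 mod 23]
  = -(23 / 9)    [QR: 9 ≡ 1 mod 4, sign kept]
  = -(5 / 9)    [23 ≡ 5 mod 9]
  = -(9 / 5)    [QR: 5 ≡ 1 mod 4, sign kept]
  = -(4 / 5)    [9 ≡ 4 mod 5]
  = -(1 / 5)    [5 ≡ 5 mod 8 ⇒ (2 / 5)^2 = +1]
  = -1    [(1 / 5) = 1]
Second factor (347 / 211):
(347 / 211)
  = (136 / 211)    [347 ≡ 136 mod 211]
  = -(17 / 211)    [211 ≡ 3 mod 8 ⇒ (2 / 211)^3 = -1]
  = -(211 / 17)    [QR: 17 ≡ 1 mod 4, sign kept]
  = -(7 / 17)    [211 ≡ 7 mod 17]
  = -(17 / 7)    [QR: 17 ≡ 1 mod 4, sign kept]
  = -(3 / 7)    [17 ≡ 3 mod 7]
  = (7 / 3)    [QR: both ≡ 3 mod 4, sign flips]
  = (1 / 3)    [7 ≡ 1 mod 3]
  = 1    [(1 / 3) = 1]
Product: (-1)·(1) = -1.

-1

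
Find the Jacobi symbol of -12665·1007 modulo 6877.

-1

By multiplicativity, (-12665·1007/6877) = (-12665/6877)·(1007/6877).
First factor (-12665/6877):
Pull out -1: (-12665/6877) = (-1/6877)·(12665/6877). Since 6877 ≡ 1 (mod 4), (-1/6877) = +1. Now have (12665/6877).
Reduce the numerator: 12665 ≡ 5788 (mod 6877), so (12665/6877) = (5788/6877).
Factor out 2: 5788 = 2^2·1447. Since 6877 ≡ 5 (mod 8), (2/6877) = -1, and (2/6877)^2 = +1. Now have (1447/6877).
6877 ≡ 1 (mod 4), so quadratic reciprocity gives (1447/6877) = (6877/1447). Reduce: 6877 ≡ 1089 (mod 1447). Now have (1089/1447).
1089 ≡ 1 (mod 4), so quadratic reciprocity gives (1089/1447) = (1447/1089). Reduce: 1447 ≡ 358 (mod 1089). Now have (358/1089).
Factor out 2: 358 = 2·179. Since 1089 ≡ 1 (mod 8), (2/1089) = +1. Now have (179/1089).
1089 ≡ 1 (mod 4), so quadratic reciprocity gives (179/1089) = (1089/179). Reduce: 1089 ≡ 15 (mod 179). Now have (15/179).
Both 15 ≡ 3 and 179 ≡ 3 (mod 4), so reciprocity gives (15/179) = -(179/15). Reduce: 179 ≡ 14 (mod 15). Now have -(14/15).
Factor out 2: 14 = 2·7. Since 15 ≡ 7 (mod 8), (2/15) = +1. Now have -(7/15).
Both 7 ≡ 3 and 15 ≡ 3 (mod 4), so reciprocity gives (7/15) = -(15/7). Reduce: 15 ≡ 1 (mod 7). Now have (1/7).
(1/7) = 1. Collecting the sign factors: 1.
Second factor (1007/6877):
6877 ≡ 1 (mod 4), so quadratic reciprocity gives (1007/6877) = (6877/1007). Reduce: 6877 ≡ 835 (mod 1007). Now have (835/1007).
Both 835 ≡ 3 and 1007 ≡ 3 (mod 4), so reciprocity gives (835/1007) = -(1007/835). Reduce: 1007 ≡ 172 (mod 835). Now have -(172/835).
Factor out 2: 172 = 2^2·43. Since 835 ≡ 3 (mod 8), (2/835) = -1, and (2/835)^2 = +1. Now have -(43/835).
Both 43 ≡ 3 and 835 ≡ 3 (mod 4), so reciprocity gives (43/835) = -(835/43). Reduce: 835 ≡ 18 (mod 43). Now have (18/43).
Factor out 2: 18 = 2·9. Since 43 ≡ 3 (mod 8), (2/43) = -1. Now have -(9/43).
9 ≡ 1 (mod 4), so quadratic reciprocity gives (9/43) = (43/9). Reduce: 43 ≡ 7 (mod 9). Now have -(7/9).
9 ≡ 1 (mod 4), so quadratic reciprocity gives (7/9) = (9/7). Reduce: 9 ≡ 2 (mod 7). Now have -(2/7).
Factor out 2: 2 = 2. Since 7 ≡ 7 (mod 8), (2/7) = +1. Now have -(1/7).
(1/7) = 1. Collecting the sign factors: -1.
Product: (1)·(-1) = -1.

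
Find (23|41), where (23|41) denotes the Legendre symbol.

41 ≡ 1 (mod 4), so quadratic reciprocity gives (23|41) = (41|23). Reduce: 41 ≡ 18 (mod 23). Now have (18|23).
Factor out 2: 18 = 2·9. Since 23 ≡ 7 (mod 8), (2|23) = +1. Now have (9|23).
9 ≡ 1 (mod 4), so quadratic reciprocity gives (9|23) = (23|9). Reduce: 23 ≡ 5 (mod 9). Now have (5|9).
5 ≡ 1 (mod 4), so quadratic reciprocity gives (5|9) = (9|5). Reduce: 9 ≡ 4 (mod 5). Now have (4|5).
Factor out 2: 4 = 2^2. Since 5 ≡ 5 (mod 8), (2|5) = -1, and (2|5)^2 = +1. Now have (1|5).
(1|5) = 1. Collecting the sign factors: 1.

1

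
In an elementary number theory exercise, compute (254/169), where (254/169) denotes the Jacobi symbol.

1

(254/169)
  = (85/169)    [254 ≡ 85 mod 169]
  = (169/85)    [QR: 85 ≡ 1 mod 4, sign kept]
  = (84/85)    [169 ≡ 84 mod 85]
  = (21/85)    [85 ≡ 5 mod 8 ⇒ (2/85)^2 = +1]
  = (85/21)    [QR: 21 ≡ 1 mod 4, sign kept]
  = (1/21)    [85 ≡ 1 mod 21]
  = 1    [(1/21) = 1]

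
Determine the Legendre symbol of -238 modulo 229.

1

(-238/229)
  = (238/229)    [229 ≡ 1 mod 4 ⇒ (-1/229) = +1]
  = (9/229)    [238 ≡ 9 mod 229]
  = (229/9)    [QR: 9 ≡ 1 mod 4, sign kept]
  = (4/9)    [229 ≡ 4 mod 9]
  = (1/9)    [9 ≡ 1 mod 8 ⇒ (2/9)^2 = +1]
  = 1    [(1/9) = 1]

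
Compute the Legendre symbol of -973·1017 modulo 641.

By multiplicativity, (-973·1017/641) = (-973/641)·(1017/641).
First factor (-973/641):
(-973/641)
  = (309/641)    [-973 ≡ 309 mod 641]
  = (641/309)    [QR: 309 ≡ 1 mod 4, sign kept]
  = (23/309)    [641 ≡ 23 mod 309]
  = (309/23)    [QR: 309 ≡ 1 mod 4, sign kept]
  = (10/23)    [309 ≡ 10 mod 23]
  = (5/23)    [23 ≡ 7 mod 8 ⇒ (2/23) = +1]
  = (23/5)    [QR: 5 ≡ 1 mod 4, sign kept]
  = (3/5)    [23 ≡ 3 mod 5]
  = (5/3)    [QR: 5 ≡ 1 mod 4, sign kept]
  = (2/3)    [5 ≡ 2 mod 3]
  = -(1/3)    [3 ≡ 3 mod 8 ⇒ (2/3) = -1]
  = -1    [(1/3) = 1]
Second factor (1017/641):
(1017/641)
  = (376/641)    [1017 ≡ 376 mod 641]
  = (47/641)    [641 ≡ 1 mod 8 ⇒ (2/641)^3 = +1]
  = (641/47)    [QR: 641 ≡ 1 mod 4, sign kept]
  = (30/47)    [641 ≡ 30 mod 47]
  = (15/47)    [47 ≡ 7 mod 8 ⇒ (2/47) = +1]
  = -(47/15)    [QR: both ≡ 3 mod 4, sign flips]
  = -(2/15)    [47 ≡ 2 mod 15]
  = -(1/15)    [15 ≡ 7 mod 8 ⇒ (2/15) = +1]
  = -1    [(1/15) = 1]
Product: (-1)·(-1) = 1.

1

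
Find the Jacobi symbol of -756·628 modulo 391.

By multiplicativity, (-756·628 / 391) = (-756 / 391)·(628 / 391).
First factor (-756 / 391):
Reduce the numerator: -756 ≡ 26 (mod 391), so (-756 / 391) = (26 / 391).
Factor out 2: 26 = 2·13. Since 391 ≡ 7 (mod 8), (2 / 391) = +1. Now have (13 / 391).
13 ≡ 1 (mod 4), so quadratic reciprocity gives (13 / 391) = (391 / 13). Reduce: 391 ≡ 1 (mod 13). Now have (1 / 13).
(1 / 13) = 1. Collecting the sign factors: 1.
Second factor (628 / 391):
Reduce the numerator: 628 ≡ 237 (mod 391), so (628 / 391) = (237 / 391).
237 ≡ 1 (mod 4), so quadratic reciprocity gives (237 / 391) = (391 / 237). Reduce: 391 ≡ 154 (mod 237). Now have (154 / 237).
Factor out 2: 154 = 2·77. Since 237 ≡ 5 (mod 8), (2 / 237) = -1. Now have -(77 / 237).
77 ≡ 1 (mod 4), so quadratic reciprocity gives (77 / 237) = (237 / 77). Reduce: 237 ≡ 6 (mod 77). Now have -(6 / 77).
Factor out 2: 6 = 2·3. Since 77 ≡ 5 (mod 8), (2 / 77) = -1. Now have (3 / 77).
77 ≡ 1 (mod 4), so quadratic reciprocity gives (3 / 77) = (77 / 3). Reduce: 77 ≡ 2 (mod 3). Now have (2 / 3).
Factor out 2: 2 = 2. Since 3 ≡ 3 (mod 8), (2 / 3) = -1. Now have -(1 / 3).
(1 / 3) = 1. Collecting the sign factors: -1.
Product: (1)·(-1) = -1.

-1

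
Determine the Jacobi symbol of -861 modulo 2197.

Reduce the numerator: -861 ≡ 1336 (mod 2197), so (-861/2197) = (1336/2197).
Factor out 2: 1336 = 2^3·167. Since 2197 ≡ 5 (mod 8), (2/2197) = -1, and (2/2197)^3 = -1. Now have -(167/2197).
2197 ≡ 1 (mod 4), so quadratic reciprocity gives (167/2197) = (2197/167). Reduce: 2197 ≡ 26 (mod 167). Now have -(26/167).
Factor out 2: 26 = 2·13. Since 167 ≡ 7 (mod 8), (2/167) = +1. Now have -(13/167).
13 ≡ 1 (mod 4), so quadratic reciprocity gives (13/167) = (167/13). Reduce: 167 ≡ 11 (mod 13). Now have -(11/13).
13 ≡ 1 (mod 4), so quadratic reciprocity gives (11/13) = (13/11). Reduce: 13 ≡ 2 (mod 11). Now have -(2/11).
Factor out 2: 2 = 2. Since 11 ≡ 3 (mod 8), (2/11) = -1. Now have (1/11).
(1/11) = 1. Collecting the sign factors: 1.

1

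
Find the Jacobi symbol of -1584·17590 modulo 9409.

1

By multiplicativity, (-1584·17590/9409) = (-1584/9409)·(17590/9409).
First factor (-1584/9409):
(-1584/9409)
  = (7825/9409)    [-1584 ≡ 7825 mod 9409]
  = (9409/7825)    [QR: 7825 ≡ 1 mod 4, sign kept]
  = (1584/7825)    [9409 ≡ 1584 mod 7825]
  = (99/7825)    [7825 ≡ 1 mod 8 ⇒ (2/7825)^4 = +1]
  = (7825/99)    [QR: 7825 ≡ 1 mod 4, sign kept]
  = (4/99)    [7825 ≡ 4 mod 99]
  = (1/99)    [99 ≡ 3 mod 8 ⇒ (2/99)^2 = +1]
  = 1    [(1/99) = 1]
Second factor (17590/9409):
(17590/9409)
  = (8181/9409)    [17590 ≡ 8181 mod 9409]
  = (9409/8181)    [QR: 8181 ≡ 1 mod 4, sign kept]
  = (1228/8181)    [9409 ≡ 1228 mod 8181]
  = (307/8181)    [8181 ≡ 5 mod 8 ⇒ (2/8181)^2 = +1]
  = (8181/307)    [QR: 8181 ≡ 1 mod 4, sign kept]
  = (199/307)    [8181 ≡ 199 mod 307]
  = -(307/199)    [QR: both ≡ 3 mod 4, sign flips]
  = -(108/199)    [307 ≡ 108 mod 199]
  = -(27/199)    [199 ≡ 7 mod 8 ⇒ (2/199)^2 = +1]
  = (199/27)    [QR: both ≡ 3 mod 4, sign flips]
  = (10/27)    [199 ≡ 10 mod 27]
  = -(5/27)    [27 ≡ 3 mod 8 ⇒ (2/27) = -1]
  = -(27/5)    [QR: 5 ≡ 1 mod 4, sign kept]
  = -(2/5)    [27 ≡ 2 mod 5]
  = (1/5)    [5 ≡ 5 mod 8 ⇒ (2/5) = -1]
  = 1    [(1/5) = 1]
Product: (1)·(1) = 1.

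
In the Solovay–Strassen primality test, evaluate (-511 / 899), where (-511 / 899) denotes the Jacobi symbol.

(-511 / 899)
  = (388 / 899)    [-511 ≡ 388 mod 899]
  = (97 / 899)    [899 ≡ 3 mod 8 ⇒ (2 / 899)^2 = +1]
  = (899 / 97)    [QR: 97 ≡ 1 mod 4, sign kept]
  = (26 / 97)    [899 ≡ 26 mod 97]
  = (13 / 97)    [97 ≡ 1 mod 8 ⇒ (2 / 97) = +1]
  = (97 / 13)    [QR: 13 ≡ 1 mod 4, sign kept]
  = (6 / 13)    [97 ≡ 6 mod 13]
  = -(3 / 13)    [13 ≡ 5 mod 8 ⇒ (2 / 13) = -1]
  = -(13 / 3)    [QR: 13 ≡ 1 mod 4, sign kept]
  = -(1 / 3)    [13 ≡ 1 mod 3]
  = -1    [(1 / 3) = 1]

-1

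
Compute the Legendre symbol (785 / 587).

Reduce the numerator: 785 ≡ 198 (mod 587), so (785 / 587) = (198 / 587).
Factor out 2: 198 = 2·99. Since 587 ≡ 3 (mod 8), (2 / 587) = -1. Now have -(99 / 587).
Both 99 ≡ 3 and 587 ≡ 3 (mod 4), so reciprocity gives (99 / 587) = -(587 / 99). Reduce: 587 ≡ 92 (mod 99). Now have (92 / 99).
Factor out 2: 92 = 2^2·23. Since 99 ≡ 3 (mod 8), (2 / 99) = -1, and (2 / 99)^2 = +1. Now have (23 / 99).
Both 23 ≡ 3 and 99 ≡ 3 (mod 4), so reciprocity gives (23 / 99) = -(99 / 23). Reduce: 99 ≡ 7 (mod 23). Now have -(7 / 23).
Both 7 ≡ 3 and 23 ≡ 3 (mod 4), so reciprocity gives (7 / 23) = -(23 / 7). Reduce: 23 ≡ 2 (mod 7). Now have (2 / 7).
Factor out 2: 2 = 2. Since 7 ≡ 7 (mod 8), (2 / 7) = +1. Now have (1 / 7).
(1 / 7) = 1. Collecting the sign factors: 1.

1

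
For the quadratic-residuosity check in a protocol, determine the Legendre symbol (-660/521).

Reduce the numerator: -660 ≡ 382 (mod 521), so (-660/521) = (382/521).
Factor out 2: 382 = 2·191. Since 521 ≡ 1 (mod 8), (2/521) = +1. Now have (191/521).
521 ≡ 1 (mod 4), so quadratic reciprocity gives (191/521) = (521/191). Reduce: 521 ≡ 139 (mod 191). Now have (139/191).
Both 139 ≡ 3 and 191 ≡ 3 (mod 4), so reciprocity gives (139/191) = -(191/139). Reduce: 191 ≡ 52 (mod 139). Now have -(52/139).
Factor out 2: 52 = 2^2·13. Since 139 ≡ 3 (mod 8), (2/139) = -1, and (2/139)^2 = +1. Now have -(13/139).
13 ≡ 1 (mod 4), so quadratic reciprocity gives (13/139) = (139/13). Reduce: 139 ≡ 9 (mod 13). Now have -(9/13).
9 ≡ 1 (mod 4), so quadratic reciprocity gives (9/13) = (13/9). Reduce: 13 ≡ 4 (mod 9). Now have -(4/9).
Factor out 2: 4 = 2^2. Since 9 ≡ 1 (mod 8), (2/9) = +1, and (2/9)^2 = +1. Now have -(1/9).
(1/9) = 1. Collecting the sign factors: -1.

-1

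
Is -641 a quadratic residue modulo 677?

Pull out -1: (-641|677) = (-1|677)·(641|677). Since 677 ≡ 1 (mod 4), (-1|677) = +1. Now have (641|677).
641 ≡ 1 (mod 4), so quadratic reciprocity gives (641|677) = (677|641). Reduce: 677 ≡ 36 (mod 641). Now have (36|641).
Factor out 2: 36 = 2^2·9. Since 641 ≡ 1 (mod 8), (2|641) = +1, and (2|641)^2 = +1. Now have (9|641).
9 ≡ 1 (mod 4), so quadratic reciprocity gives (9|641) = (641|9). Reduce: 641 ≡ 2 (mod 9). Now have (2|9).
Factor out 2: 2 = 2. Since 9 ≡ 1 (mod 8), (2|9) = +1. Now have (1|9).
(1|9) = 1. Collecting the sign factors: 1.
The Legendre symbol is 1, so x^2 ≡ -641 (mod 677) has solution.

yes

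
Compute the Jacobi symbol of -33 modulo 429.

Reduce the numerator: -33 ≡ 396 (mod 429), so (-33 / 429) = (396 / 429).
Factor out 2: 396 = 2^2·99. Since 429 ≡ 5 (mod 8), (2 / 429) = -1, and (2 / 429)^2 = +1. Now have (99 / 429).
429 ≡ 1 (mod 4), so quadratic reciprocity gives (99 / 429) = (429 / 99). Reduce: 429 ≡ 33 (mod 99). Now have (33 / 99).
33 ≡ 1 (mod 4), so quadratic reciprocity gives (33 / 99) = (99 / 33). Reduce: 99 ≡ 0 (mod 33). Now have (0 / 33).
The numerator is now 0 with denominator 33 > 1: the symbol is 0.

0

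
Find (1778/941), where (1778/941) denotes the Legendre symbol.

Reduce the numerator: 1778 ≡ 837 (mod 941), so (1778/941) = (837/941).
837 ≡ 1 (mod 4), so quadratic reciprocity gives (837/941) = (941/837). Reduce: 941 ≡ 104 (mod 837). Now have (104/837).
Factor out 2: 104 = 2^3·13. Since 837 ≡ 5 (mod 8), (2/837) = -1, and (2/837)^3 = -1. Now have -(13/837).
13 ≡ 1 (mod 4), so quadratic reciprocity gives (13/837) = (837/13). Reduce: 837 ≡ 5 (mod 13). Now have -(5/13).
5 ≡ 1 (mod 4), so quadratic reciprocity gives (5/13) = (13/5). Reduce: 13 ≡ 3 (mod 5). Now have -(3/5).
5 ≡ 1 (mod 4), so quadratic reciprocity gives (3/5) = (5/3). Reduce: 5 ≡ 2 (mod 3). Now have -(2/3).
Factor out 2: 2 = 2. Since 3 ≡ 3 (mod 8), (2/3) = -1. Now have (1/3).
(1/3) = 1. Collecting the sign factors: 1.

1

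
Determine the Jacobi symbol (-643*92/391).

By multiplicativity, (-643·92/391) = (-643/391)·(92/391).
First factor (-643/391):
Reduce the numerator: -643 ≡ 139 (mod 391), so (-643/391) = (139/391).
Both 139 ≡ 3 and 391 ≡ 3 (mod 4), so reciprocity gives (139/391) = -(391/139). Reduce: 391 ≡ 113 (mod 139). Now have -(113/139).
113 ≡ 1 (mod 4), so quadratic reciprocity gives (113/139) = (139/113). Reduce: 139 ≡ 26 (mod 113). Now have -(26/113).
Factor out 2: 26 = 2·13. Since 113 ≡ 1 (mod 8), (2/113) = +1. Now have -(13/113).
13 ≡ 1 (mod 4), so quadratic reciprocity gives (13/113) = (113/13). Reduce: 113 ≡ 9 (mod 13). Now have -(9/13).
9 ≡ 1 (mod 4), so quadratic reciprocity gives (9/13) = (13/9). Reduce: 13 ≡ 4 (mod 9). Now have -(4/9).
Factor out 2: 4 = 2^2. Since 9 ≡ 1 (mod 8), (2/9) = +1, and (2/9)^2 = +1. Now have -(1/9).
(1/9) = 1. Collecting the sign factors: -1.
Second factor (92/391):
Factor out 2: 92 = 2^2·23. Since 391 ≡ 7 (mod 8), (2/391) = +1, and (2/391)^2 = +1. Now have (23/391).
Both 23 ≡ 3 and 391 ≡ 3 (mod 4), so reciprocity gives (23/391) = -(391/23). Reduce: 391 ≡ 0 (mod 23). Now have -(0/23).
The numerator is now 0 with denominator 23 > 1: the symbol is 0.
Product: (-1)·(0) = 0.

0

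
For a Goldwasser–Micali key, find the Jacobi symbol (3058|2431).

(3058|2431)
  = (627|2431)    [3058 ≡ 627 mod 2431]
  = -(2431|627)    [QR: both ≡ 3 mod 4, sign flips]
  = -(550|627)    [2431 ≡ 550 mod 627]
  = (275|627)    [627 ≡ 3 mod 8 ⇒ (2|627) = -1]
  = -(627|275)    [QR: both ≡ 3 mod 4, sign flips]
  = -(77|275)    [627 ≡ 77 mod 275]
  = -(275|77)    [QR: 77 ≡ 1 mod 4, sign kept]
  = -(44|77)    [275 ≡ 44 mod 77]
  = -(11|77)    [77 ≡ 5 mod 8 ⇒ (2|77)^2 = +1]
  = -(77|11)    [QR: 77 ≡ 1 mod 4, sign kept]
  = -(0|11)    [77 ≡ 0 mod 11]
  = 0    [numerator 0, gcd > 1]

0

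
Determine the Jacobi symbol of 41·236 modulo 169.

By multiplicativity, (41·236 / 169) = (41 / 169)·(236 / 169).
First factor (41 / 169):
(41 / 169)
  = (169 / 41)    [QR: 41 ≡ 1 mod 4, sign kept]
  = (5 / 41)    [169 ≡ 5 mod 41]
  = (41 / 5)    [QR: 5 ≡ 1 mod 4, sign kept]
  = (1 / 5)    [41 ≡ 1 mod 5]
  = 1    [(1 / 5) = 1]
Second factor (236 / 169):
(236 / 169)
  = (67 / 169)    [236 ≡ 67 mod 169]
  = (169 / 67)    [QR: 169 ≡ 1 mod 4, sign kept]
  = (35 / 67)    [169 ≡ 35 mod 67]
  = -(67 / 35)    [QR: both ≡ 3 mod 4, sign flips]
  = -(32 / 35)    [67 ≡ 32 mod 35]
  = (1 / 35)    [35 ≡ 3 mod 8 ⇒ (2 / 35)^5 = -1]
  = 1    [(1 / 35) = 1]
Product: (1)·(1) = 1.

1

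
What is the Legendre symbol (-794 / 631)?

Pull out -1: (-794 / 631) = (-1 / 631)·(794 / 631). Since 631 ≡ 3 (mod 4), (-1 / 631) = -1. Now have -(794 / 631).
Reduce the numerator: 794 ≡ 163 (mod 631), so (794 / 631) = (163 / 631).
Both 163 ≡ 3 and 631 ≡ 3 (mod 4), so reciprocity gives (163 / 631) = -(631 / 163). Reduce: 631 ≡ 142 (mod 163). Now have (142 / 163).
Factor out 2: 142 = 2·71. Since 163 ≡ 3 (mod 8), (2 / 163) = -1. Now have -(71 / 163).
Both 71 ≡ 3 and 163 ≡ 3 (mod 4), so reciprocity gives (71 / 163) = -(163 / 71). Reduce: 163 ≡ 21 (mod 71). Now have (21 / 71).
21 ≡ 1 (mod 4), so quadratic reciprocity gives (21 / 71) = (71 / 21). Reduce: 71 ≡ 8 (mod 21). Now have (8 / 21).
Factor out 2: 8 = 2^3. Since 21 ≡ 5 (mod 8), (2 / 21) = -1, and (2 / 21)^3 = -1. Now have -(1 / 21).
(1 / 21) = 1. Collecting the sign factors: -1.

-1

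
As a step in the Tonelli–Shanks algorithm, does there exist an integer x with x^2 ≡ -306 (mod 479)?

(-306|479)
  = -(306|479)    [479 ≡ 3 mod 4 ⇒ (-1|479) = -1]
  = -(153|479)    [479 ≡ 7 mod 8 ⇒ (2|479) = +1]
  = -(479|153)    [QR: 153 ≡ 1 mod 4, sign kept]
  = -(20|153)    [479 ≡ 20 mod 153]
  = -(5|153)    [153 ≡ 1 mod 8 ⇒ (2|153)^2 = +1]
  = -(153|5)    [QR: 5 ≡ 1 mod 4, sign kept]
  = -(3|5)    [153 ≡ 3 mod 5]
  = -(5|3)    [QR: 5 ≡ 1 mod 4, sign kept]
  = -(2|3)    [5 ≡ 2 mod 3]
  = (1|3)    [3 ≡ 3 mod 8 ⇒ (2|3) = -1]
  = 1    [(1|3) = 1]
(-306|479) = 1, and 479 is prime, so -306 is a quadratic residue mod 479.

yes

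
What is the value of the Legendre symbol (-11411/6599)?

-1

Reduce the numerator: -11411 ≡ 1787 (mod 6599), so (-11411/6599) = (1787/6599).
Both 1787 ≡ 3 and 6599 ≡ 3 (mod 4), so reciprocity gives (1787/6599) = -(6599/1787). Reduce: 6599 ≡ 1238 (mod 1787). Now have -(1238/1787).
Factor out 2: 1238 = 2·619. Since 1787 ≡ 3 (mod 8), (2/1787) = -1. Now have (619/1787).
Both 619 ≡ 3 and 1787 ≡ 3 (mod 4), so reciprocity gives (619/1787) = -(1787/619). Reduce: 1787 ≡ 549 (mod 619). Now have -(549/619).
549 ≡ 1 (mod 4), so quadratic reciprocity gives (549/619) = (619/549). Reduce: 619 ≡ 70 (mod 549). Now have -(70/549).
Factor out 2: 70 = 2·35. Since 549 ≡ 5 (mod 8), (2/549) = -1. Now have (35/549).
549 ≡ 1 (mod 4), so quadratic reciprocity gives (35/549) = (549/35). Reduce: 549 ≡ 24 (mod 35). Now have (24/35).
Factor out 2: 24 = 2^3·3. Since 35 ≡ 3 (mod 8), (2/35) = -1, and (2/35)^3 = -1. Now have -(3/35).
Both 3 ≡ 3 and 35 ≡ 3 (mod 4), so reciprocity gives (3/35) = -(35/3). Reduce: 35 ≡ 2 (mod 3). Now have (2/3).
Factor out 2: 2 = 2. Since 3 ≡ 3 (mod 8), (2/3) = -1. Now have -(1/3).
(1/3) = 1. Collecting the sign factors: -1.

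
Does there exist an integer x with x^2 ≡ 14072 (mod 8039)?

Reduce the numerator: 14072 ≡ 6033 (mod 8039), so (14072/8039) = (6033/8039).
6033 ≡ 1 (mod 4), so quadratic reciprocity gives (6033/8039) = (8039/6033). Reduce: 8039 ≡ 2006 (mod 6033). Now have (2006/6033).
Factor out 2: 2006 = 2·1003. Since 6033 ≡ 1 (mod 8), (2/6033) = +1. Now have (1003/6033).
6033 ≡ 1 (mod 4), so quadratic reciprocity gives (1003/6033) = (6033/1003). Reduce: 6033 ≡ 15 (mod 1003). Now have (15/1003).
Both 15 ≡ 3 and 1003 ≡ 3 (mod 4), so reciprocity gives (15/1003) = -(1003/15). Reduce: 1003 ≡ 13 (mod 15). Now have -(13/15).
13 ≡ 1 (mod 4), so quadratic reciprocity gives (13/15) = (15/13). Reduce: 15 ≡ 2 (mod 13). Now have -(2/13).
Factor out 2: 2 = 2. Since 13 ≡ 5 (mod 8), (2/13) = -1. Now have (1/13).
(1/13) = 1. Collecting the sign factors: 1.
(14072/8039) = 1, and 8039 is prime, so 14072 is a quadratic residue mod 8039.

yes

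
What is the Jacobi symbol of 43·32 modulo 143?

-1

By multiplicativity, (43·32|143) = (43|143)·(32|143).
First factor (43|143):
(43|143)
  = -(143|43)    [QR: both ≡ 3 mod 4, sign flips]
  = -(14|43)    [143 ≡ 14 mod 43]
  = (7|43)    [43 ≡ 3 mod 8 ⇒ (2|43) = -1]
  = -(43|7)    [QR: both ≡ 3 mod 4, sign flips]
  = -(1|7)    [43 ≡ 1 mod 7]
  = -1    [(1|7) = 1]
Second factor (32|143):
(32|143)
  = (1|143)    [143 ≡ 7 mod 8 ⇒ (2|143)^5 = +1]
  = 1    [(1|143) = 1]
Product: (-1)·(1) = -1.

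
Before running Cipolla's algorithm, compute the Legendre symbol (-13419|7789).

-1

(-13419|7789)
  = (13419|7789)    [7789 ≡ 1 mod 4 ⇒ (-1|7789) = +1]
  = (5630|7789)    [13419 ≡ 5630 mod 7789]
  = -(2815|7789)    [7789 ≡ 5 mod 8 ⇒ (2|7789) = -1]
  = -(7789|2815)    [QR: 7789 ≡ 1 mod 4, sign kept]
  = -(2159|2815)    [7789 ≡ 2159 mod 2815]
  = (2815|2159)    [QR: both ≡ 3 mod 4, sign flips]
  = (656|2159)    [2815 ≡ 656 mod 2159]
  = (41|2159)    [2159 ≡ 7 mod 8 ⇒ (2|2159)^4 = +1]
  = (2159|41)    [QR: 41 ≡ 1 mod 4, sign kept]
  = (27|41)    [2159 ≡ 27 mod 41]
  = (41|27)    [QR: 41 ≡ 1 mod 4, sign kept]
  = (14|27)    [41 ≡ 14 mod 27]
  = -(7|27)    [27 ≡ 3 mod 8 ⇒ (2|27) = -1]
  = (27|7)    [QR: both ≡ 3 mod 4, sign flips]
  = (6|7)    [27 ≡ 6 mod 7]
  = (3|7)    [7 ≡ 7 mod 8 ⇒ (2|7) = +1]
  = -(7|3)    [QR: both ≡ 3 mod 4, sign flips]
  = -(1|3)    [7 ≡ 1 mod 3]
  = -1    [(1|3) = 1]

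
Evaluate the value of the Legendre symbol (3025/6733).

1

3025 ≡ 1 (mod 4), so quadratic reciprocity gives (3025/6733) = (6733/3025). Reduce: 6733 ≡ 683 (mod 3025). Now have (683/3025).
3025 ≡ 1 (mod 4), so quadratic reciprocity gives (683/3025) = (3025/683). Reduce: 3025 ≡ 293 (mod 683). Now have (293/683).
293 ≡ 1 (mod 4), so quadratic reciprocity gives (293/683) = (683/293). Reduce: 683 ≡ 97 (mod 293). Now have (97/293).
97 ≡ 1 (mod 4), so quadratic reciprocity gives (97/293) = (293/97). Reduce: 293 ≡ 2 (mod 97). Now have (2/97).
Factor out 2: 2 = 2. Since 97 ≡ 1 (mod 8), (2/97) = +1. Now have (1/97).
(1/97) = 1. Collecting the sign factors: 1.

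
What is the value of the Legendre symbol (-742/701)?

(-742/701)
  = (660/701)    [-742 ≡ 660 mod 701]
  = (165/701)    [701 ≡ 5 mod 8 ⇒ (2/701)^2 = +1]
  = (701/165)    [QR: 165 ≡ 1 mod 4, sign kept]
  = (41/165)    [701 ≡ 41 mod 165]
  = (165/41)    [QR: 41 ≡ 1 mod 4, sign kept]
  = (1/41)    [165 ≡ 1 mod 41]
  = 1    [(1/41) = 1]

1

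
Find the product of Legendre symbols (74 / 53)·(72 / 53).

By multiplicativity, (74·72 / 53) = (74 / 53)·(72 / 53).
First factor (74 / 53):
Reduce the numerator: 74 ≡ 21 (mod 53), so (74 / 53) = (21 / 53).
21 ≡ 1 (mod 4), so quadratic reciprocity gives (21 / 53) = (53 / 21). Reduce: 53 ≡ 11 (mod 21). Now have (11 / 21).
21 ≡ 1 (mod 4), so quadratic reciprocity gives (11 / 21) = (21 / 11). Reduce: 21 ≡ 10 (mod 11). Now have (10 / 11).
Factor out 2: 10 = 2·5. Since 11 ≡ 3 (mod 8), (2 / 11) = -1. Now have -(5 / 11).
5 ≡ 1 (mod 4), so quadratic reciprocity gives (5 / 11) = (11 / 5). Reduce: 11 ≡ 1 (mod 5). Now have -(1 / 5).
(1 / 5) = 1. Collecting the sign factors: -1.
Second factor (72 / 53):
Reduce the numerator: 72 ≡ 19 (mod 53), so (72 / 53) = (19 / 53).
53 ≡ 1 (mod 4), so quadratic reciprocity gives (19 / 53) = (53 / 19). Reduce: 53 ≡ 15 (mod 19). Now have (15 / 19).
Both 15 ≡ 3 and 19 ≡ 3 (mod 4), so reciprocity gives (15 / 19) = -(19 / 15). Reduce: 19 ≡ 4 (mod 15). Now have -(4 / 15).
Factor out 2: 4 = 2^2. Since 15 ≡ 7 (mod 8), (2 / 15) = +1, and (2 / 15)^2 = +1. Now have -(1 / 15).
(1 / 15) = 1. Collecting the sign factors: -1.
Product: (-1)·(-1) = 1.

1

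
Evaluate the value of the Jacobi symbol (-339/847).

(-339/847)
  = (508/847)    [-339 ≡ 508 mod 847]
  = (127/847)    [847 ≡ 7 mod 8 ⇒ (2/847)^2 = +1]
  = -(847/127)    [QR: both ≡ 3 mod 4, sign flips]
  = -(85/127)    [847 ≡ 85 mod 127]
  = -(127/85)    [QR: 85 ≡ 1 mod 4, sign kept]
  = -(42/85)    [127 ≡ 42 mod 85]
  = (21/85)    [85 ≡ 5 mod 8 ⇒ (2/85) = -1]
  = (85/21)    [QR: 21 ≡ 1 mod 4, sign kept]
  = (1/21)    [85 ≡ 1 mod 21]
  = 1    [(1/21) = 1]

1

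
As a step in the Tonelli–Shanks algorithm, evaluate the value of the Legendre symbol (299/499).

Both 299 ≡ 3 and 499 ≡ 3 (mod 4), so reciprocity gives (299/499) = -(499/299). Reduce: 499 ≡ 200 (mod 299). Now have -(200/299).
Factor out 2: 200 = 2^3·25. Since 299 ≡ 3 (mod 8), (2/299) = -1, and (2/299)^3 = -1. Now have (25/299).
25 ≡ 1 (mod 4), so quadratic reciprocity gives (25/299) = (299/25). Reduce: 299 ≡ 24 (mod 25). Now have (24/25).
Factor out 2: 24 = 2^3·3. Since 25 ≡ 1 (mod 8), (2/25) = +1, and (2/25)^3 = +1. Now have (3/25).
25 ≡ 1 (mod 4), so quadratic reciprocity gives (3/25) = (25/3). Reduce: 25 ≡ 1 (mod 3). Now have (1/3).
(1/3) = 1. Collecting the sign factors: 1.

1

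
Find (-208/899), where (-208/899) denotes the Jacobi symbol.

1

Reduce the numerator: -208 ≡ 691 (mod 899), so (-208/899) = (691/899).
Both 691 ≡ 3 and 899 ≡ 3 (mod 4), so reciprocity gives (691/899) = -(899/691). Reduce: 899 ≡ 208 (mod 691). Now have -(208/691).
Factor out 2: 208 = 2^4·13. Since 691 ≡ 3 (mod 8), (2/691) = -1, and (2/691)^4 = +1. Now have -(13/691).
13 ≡ 1 (mod 4), so quadratic reciprocity gives (13/691) = (691/13). Reduce: 691 ≡ 2 (mod 13). Now have -(2/13).
Factor out 2: 2 = 2. Since 13 ≡ 5 (mod 8), (2/13) = -1. Now have (1/13).
(1/13) = 1. Collecting the sign factors: 1.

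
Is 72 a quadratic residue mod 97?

yes

(72/97)
  = (9/97)    [97 ≡ 1 mod 8 ⇒ (2/97)^3 = +1]
  = (97/9)    [QR: 9 ≡ 1 mod 4, sign kept]
  = (7/9)    [97 ≡ 7 mod 9]
  = (9/7)    [QR: 9 ≡ 1 mod 4, sign kept]
  = (2/7)    [9 ≡ 2 mod 7]
  = (1/7)    [7 ≡ 7 mod 8 ⇒ (2/7) = +1]
  = 1    [(1/7) = 1]
The Legendre symbol is 1, so x^2 ≡ 72 (mod 97) has solution.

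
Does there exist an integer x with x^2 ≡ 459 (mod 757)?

yes

(459|757)
  = (757|459)    [QR: 757 ≡ 1 mod 4, sign kept]
  = (298|459)    [757 ≡ 298 mod 459]
  = -(149|459)    [459 ≡ 3 mod 8 ⇒ (2|459) = -1]
  = -(459|149)    [QR: 149 ≡ 1 mod 4, sign kept]
  = -(12|149)    [459 ≡ 12 mod 149]
  = -(3|149)    [149 ≡ 5 mod 8 ⇒ (2|149)^2 = +1]
  = -(149|3)    [QR: 149 ≡ 1 mod 4, sign kept]
  = -(2|3)    [149 ≡ 2 mod 3]
  = (1|3)    [3 ≡ 3 mod 8 ⇒ (2|3) = -1]
  = 1    [(1|3) = 1]
The Legendre symbol is 1, so x^2 ≡ 459 (mod 757) has solution.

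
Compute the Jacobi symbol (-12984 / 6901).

1

Reduce the numerator: -12984 ≡ 818 (mod 6901), so (-12984 / 6901) = (818 / 6901).
Factor out 2: 818 = 2·409. Since 6901 ≡ 5 (mod 8), (2 / 6901) = -1. Now have -(409 / 6901).
409 ≡ 1 (mod 4), so quadratic reciprocity gives (409 / 6901) = (6901 / 409). Reduce: 6901 ≡ 357 (mod 409). Now have -(357 / 409).
357 ≡ 1 (mod 4), so quadratic reciprocity gives (357 / 409) = (409 / 357). Reduce: 409 ≡ 52 (mod 357). Now have -(52 / 357).
Factor out 2: 52 = 2^2·13. Since 357 ≡ 5 (mod 8), (2 / 357) = -1, and (2 / 357)^2 = +1. Now have -(13 / 357).
13 ≡ 1 (mod 4), so quadratic reciprocity gives (13 / 357) = (357 / 13). Reduce: 357 ≡ 6 (mod 13). Now have -(6 / 13).
Factor out 2: 6 = 2·3. Since 13 ≡ 5 (mod 8), (2 / 13) = -1. Now have (3 / 13).
13 ≡ 1 (mod 4), so quadratic reciprocity gives (3 / 13) = (13 / 3). Reduce: 13 ≡ 1 (mod 3). Now have (1 / 3).
(1 / 3) = 1. Collecting the sign factors: 1.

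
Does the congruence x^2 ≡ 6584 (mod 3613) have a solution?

(6584/3613)
  = (2971/3613)    [6584 ≡ 2971 mod 3613]
  = (3613/2971)    [QR: 3613 ≡ 1 mod 4, sign kept]
  = (642/2971)    [3613 ≡ 642 mod 2971]
  = -(321/2971)    [2971 ≡ 3 mod 8 ⇒ (2/2971) = -1]
  = -(2971/321)    [QR: 321 ≡ 1 mod 4, sign kept]
  = -(82/321)    [2971 ≡ 82 mod 321]
  = -(41/321)    [321 ≡ 1 mod 8 ⇒ (2/321) = +1]
  = -(321/41)    [QR: 41 ≡ 1 mod 4, sign kept]
  = -(34/41)    [321 ≡ 34 mod 41]
  = -(17/41)    [41 ≡ 1 mod 8 ⇒ (2/41) = +1]
  = -(41/17)    [QR: 17 ≡ 1 mod 4, sign kept]
  = -(7/17)    [41 ≡ 7 mod 17]
  = -(17/7)    [QR: 17 ≡ 1 mod 4, sign kept]
  = -(3/7)    [17 ≡ 3 mod 7]
  = (7/3)    [QR: both ≡ 3 mod 4, sign flips]
  = (1/3)    [7 ≡ 1 mod 3]
  = 1    [(1/3) = 1]
The Legendre symbol is 1, so x^2 ≡ 6584 (mod 3613) has solution.

yes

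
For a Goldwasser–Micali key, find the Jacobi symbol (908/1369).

1

(908/1369)
  = (227/1369)    [1369 ≡ 1 mod 8 ⇒ (2/1369)^2 = +1]
  = (1369/227)    [QR: 1369 ≡ 1 mod 4, sign kept]
  = (7/227)    [1369 ≡ 7 mod 227]
  = -(227/7)    [QR: both ≡ 3 mod 4, sign flips]
  = -(3/7)    [227 ≡ 3 mod 7]
  = (7/3)    [QR: both ≡ 3 mod 4, sign flips]
  = (1/3)    [7 ≡ 1 mod 3]
  = 1    [(1/3) = 1]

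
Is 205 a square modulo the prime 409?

(205/409)
  = (409/205)    [QR: 205 ≡ 1 mod 4, sign kept]
  = (204/205)    [409 ≡ 204 mod 205]
  = (51/205)    [205 ≡ 5 mod 8 ⇒ (2/205)^2 = +1]
  = (205/51)    [QR: 205 ≡ 1 mod 4, sign kept]
  = (1/51)    [205 ≡ 1 mod 51]
  = 1    [(1/51) = 1]
The Legendre symbol is 1, so x^2 ≡ 205 (mod 409) has solution.

yes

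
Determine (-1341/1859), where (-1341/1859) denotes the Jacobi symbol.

1

(-1341/1859)
  = -(1341/1859)    [1859 ≡ 3 mod 4 ⇒ (-1/1859) = -1]
  = -(1859/1341)    [QR: 1341 ≡ 1 mod 4, sign kept]
  = -(518/1341)    [1859 ≡ 518 mod 1341]
  = (259/1341)    [1341 ≡ 5 mod 8 ⇒ (2/1341) = -1]
  = (1341/259)    [QR: 1341 ≡ 1 mod 4, sign kept]
  = (46/259)    [1341 ≡ 46 mod 259]
  = -(23/259)    [259 ≡ 3 mod 8 ⇒ (2/259) = -1]
  = (259/23)    [QR: both ≡ 3 mod 4, sign flips]
  = (6/23)    [259 ≡ 6 mod 23]
  = (3/23)    [23 ≡ 7 mod 8 ⇒ (2/23) = +1]
  = -(23/3)    [QR: both ≡ 3 mod 4, sign flips]
  = -(2/3)    [23 ≡ 2 mod 3]
  = (1/3)    [3 ≡ 3 mod 8 ⇒ (2/3) = -1]
  = 1    [(1/3) = 1]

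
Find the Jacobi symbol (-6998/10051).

Pull out -1: (-6998/10051) = (-1/10051)·(6998/10051). Since 10051 ≡ 3 (mod 4), (-1/10051) = -1. Now have -(6998/10051).
Factor out 2: 6998 = 2·3499. Since 10051 ≡ 3 (mod 8), (2/10051) = -1. Now have (3499/10051).
Both 3499 ≡ 3 and 10051 ≡ 3 (mod 4), so reciprocity gives (3499/10051) = -(10051/3499). Reduce: 10051 ≡ 3053 (mod 3499). Now have -(3053/3499).
3053 ≡ 1 (mod 4), so quadratic reciprocity gives (3053/3499) = (3499/3053). Reduce: 3499 ≡ 446 (mod 3053). Now have -(446/3053).
Factor out 2: 446 = 2·223. Since 3053 ≡ 5 (mod 8), (2/3053) = -1. Now have (223/3053).
3053 ≡ 1 (mod 4), so quadratic reciprocity gives (223/3053) = (3053/223). Reduce: 3053 ≡ 154 (mod 223). Now have (154/223).
Factor out 2: 154 = 2·77. Since 223 ≡ 7 (mod 8), (2/223) = +1. Now have (77/223).
77 ≡ 1 (mod 4), so quadratic reciprocity gives (77/223) = (223/77). Reduce: 223 ≡ 69 (mod 77). Now have (69/77).
69 ≡ 1 (mod 4), so quadratic reciprocity gives (69/77) = (77/69). Reduce: 77 ≡ 8 (mod 69). Now have (8/69).
Factor out 2: 8 = 2^3. Since 69 ≡ 5 (mod 8), (2/69) = -1, and (2/69)^3 = -1. Now have -(1/69).
(1/69) = 1. Collecting the sign factors: -1.

-1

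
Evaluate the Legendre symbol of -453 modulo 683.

-1

Reduce the numerator: -453 ≡ 230 (mod 683), so (-453|683) = (230|683).
Factor out 2: 230 = 2·115. Since 683 ≡ 3 (mod 8), (2|683) = -1. Now have -(115|683).
Both 115 ≡ 3 and 683 ≡ 3 (mod 4), so reciprocity gives (115|683) = -(683|115). Reduce: 683 ≡ 108 (mod 115). Now have (108|115).
Factor out 2: 108 = 2^2·27. Since 115 ≡ 3 (mod 8), (2|115) = -1, and (2|115)^2 = +1. Now have (27|115).
Both 27 ≡ 3 and 115 ≡ 3 (mod 4), so reciprocity gives (27|115) = -(115|27). Reduce: 115 ≡ 7 (mod 27). Now have -(7|27).
Both 7 ≡ 3 and 27 ≡ 3 (mod 4), so reciprocity gives (7|27) = -(27|7). Reduce: 27 ≡ 6 (mod 7). Now have (6|7).
Factor out 2: 6 = 2·3. Since 7 ≡ 7 (mod 8), (2|7) = +1. Now have (3|7).
Both 3 ≡ 3 and 7 ≡ 3 (mod 4), so reciprocity gives (3|7) = -(7|3). Reduce: 7 ≡ 1 (mod 3). Now have -(1|3).
(1|3) = 1. Collecting the sign factors: -1.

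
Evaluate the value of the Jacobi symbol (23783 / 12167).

Reduce the numerator: 23783 ≡ 11616 (mod 12167), so (23783 / 12167) = (11616 / 12167).
Factor out 2: 11616 = 2^5·363. Since 12167 ≡ 7 (mod 8), (2 / 12167) = +1, and (2 / 12167)^5 = +1. Now have (363 / 12167).
Both 363 ≡ 3 and 12167 ≡ 3 (mod 4), so reciprocity gives (363 / 12167) = -(12167 / 363). Reduce: 12167 ≡ 188 (mod 363). Now have -(188 / 363).
Factor out 2: 188 = 2^2·47. Since 363 ≡ 3 (mod 8), (2 / 363) = -1, and (2 / 363)^2 = +1. Now have -(47 / 363).
Both 47 ≡ 3 and 363 ≡ 3 (mod 4), so reciprocity gives (47 / 363) = -(363 / 47). Reduce: 363 ≡ 34 (mod 47). Now have (34 / 47).
Factor out 2: 34 = 2·17. Since 47 ≡ 7 (mod 8), (2 / 47) = +1. Now have (17 / 47).
17 ≡ 1 (mod 4), so quadratic reciprocity gives (17 / 47) = (47 / 17). Reduce: 47 ≡ 13 (mod 17). Now have (13 / 17).
13 ≡ 1 (mod 4), so quadratic reciprocity gives (13 / 17) = (17 / 13). Reduce: 17 ≡ 4 (mod 13). Now have (4 / 13).
Factor out 2: 4 = 2^2. Since 13 ≡ 5 (mod 8), (2 / 13) = -1, and (2 / 13)^2 = +1. Now have (1 / 13).
(1 / 13) = 1. Collecting the sign factors: 1.

1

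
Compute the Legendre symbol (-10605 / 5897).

1

Reduce the numerator: -10605 ≡ 1189 (mod 5897), so (-10605 / 5897) = (1189 / 5897).
1189 ≡ 1 (mod 4), so quadratic reciprocity gives (1189 / 5897) = (5897 / 1189). Reduce: 5897 ≡ 1141 (mod 1189). Now have (1141 / 1189).
1141 ≡ 1 (mod 4), so quadratic reciprocity gives (1141 / 1189) = (1189 / 1141). Reduce: 1189 ≡ 48 (mod 1141). Now have (48 / 1141).
Factor out 2: 48 = 2^4·3. Since 1141 ≡ 5 (mod 8), (2 / 1141) = -1, and (2 / 1141)^4 = +1. Now have (3 / 1141).
1141 ≡ 1 (mod 4), so quadratic reciprocity gives (3 / 1141) = (1141 / 3). Reduce: 1141 ≡ 1 (mod 3). Now have (1 / 3).
(1 / 3) = 1. Collecting the sign factors: 1.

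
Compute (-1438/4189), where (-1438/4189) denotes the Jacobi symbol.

Pull out -1: (-1438/4189) = (-1/4189)·(1438/4189). Since 4189 ≡ 1 (mod 4), (-1/4189) = +1. Now have (1438/4189).
Factor out 2: 1438 = 2·719. Since 4189 ≡ 5 (mod 8), (2/4189) = -1. Now have -(719/4189).
4189 ≡ 1 (mod 4), so quadratic reciprocity gives (719/4189) = (4189/719). Reduce: 4189 ≡ 594 (mod 719). Now have -(594/719).
Factor out 2: 594 = 2·297. Since 719 ≡ 7 (mod 8), (2/719) = +1. Now have -(297/719).
297 ≡ 1 (mod 4), so quadratic reciprocity gives (297/719) = (719/297). Reduce: 719 ≡ 125 (mod 297). Now have -(125/297).
125 ≡ 1 (mod 4), so quadratic reciprocity gives (125/297) = (297/125). Reduce: 297 ≡ 47 (mod 125). Now have -(47/125).
125 ≡ 1 (mod 4), so quadratic reciprocity gives (47/125) = (125/47). Reduce: 125 ≡ 31 (mod 47). Now have -(31/47).
Both 31 ≡ 3 and 47 ≡ 3 (mod 4), so reciprocity gives (31/47) = -(47/31). Reduce: 47 ≡ 16 (mod 31). Now have (16/31).
Factor out 2: 16 = 2^4. Since 31 ≡ 7 (mod 8), (2/31) = +1, and (2/31)^4 = +1. Now have (1/31).
(1/31) = 1. Collecting the sign factors: 1.

1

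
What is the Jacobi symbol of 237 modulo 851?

237 ≡ 1 (mod 4), so quadratic reciprocity gives (237|851) = (851|237). Reduce: 851 ≡ 140 (mod 237). Now have (140|237).
Factor out 2: 140 = 2^2·35. Since 237 ≡ 5 (mod 8), (2|237) = -1, and (2|237)^2 = +1. Now have (35|237).
237 ≡ 1 (mod 4), so quadratic reciprocity gives (35|237) = (237|35). Reduce: 237 ≡ 27 (mod 35). Now have (27|35).
Both 27 ≡ 3 and 35 ≡ 3 (mod 4), so reciprocity gives (27|35) = -(35|27). Reduce: 35 ≡ 8 (mod 27). Now have -(8|27).
Factor out 2: 8 = 2^3. Since 27 ≡ 3 (mod 8), (2|27) = -1, and (2|27)^3 = -1. Now have (1|27).
(1|27) = 1. Collecting the sign factors: 1.

1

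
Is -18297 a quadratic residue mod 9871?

(-18297/9871)
  = (1445/9871)    [-18297 ≡ 1445 mod 9871]
  = (9871/1445)    [QR: 1445 ≡ 1 mod 4, sign kept]
  = (1201/1445)    [9871 ≡ 1201 mod 1445]
  = (1445/1201)    [QR: 1201 ≡ 1 mod 4, sign kept]
  = (244/1201)    [1445 ≡ 244 mod 1201]
  = (61/1201)    [1201 ≡ 1 mod 8 ⇒ (2/1201)^2 = +1]
  = (1201/61)    [QR: 61 ≡ 1 mod 4, sign kept]
  = (42/61)    [1201 ≡ 42 mod 61]
  = -(21/61)    [61 ≡ 5 mod 8 ⇒ (2/61) = -1]
  = -(61/21)    [QR: 21 ≡ 1 mod 4, sign kept]
  = -(19/21)    [61 ≡ 19 mod 21]
  = -(21/19)    [QR: 21 ≡ 1 mod 4, sign kept]
  = -(2/19)    [21 ≡ 2 mod 19]
  = (1/19)    [19 ≡ 3 mod 8 ⇒ (2/19) = -1]
  = 1    [(1/19) = 1]
The Legendre symbol is 1, so x^2 ≡ -18297 (mod 9871) has solution.

yes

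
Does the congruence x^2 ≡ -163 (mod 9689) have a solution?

no

(-163/9689)
  = (163/9689)    [9689 ≡ 1 mod 4 ⇒ (-1/9689) = +1]
  = (9689/163)    [QR: 9689 ≡ 1 mod 4, sign kept]
  = (72/163)    [9689 ≡ 72 mod 163]
  = -(9/163)    [163 ≡ 3 mod 8 ⇒ (2/163)^3 = -1]
  = -(163/9)    [QR: 9 ≡ 1 mod 4, sign kept]
  = -(1/9)    [163 ≡ 1 mod 9]
  = -1    [(1/9) = 1]
The Legendre symbol is -1, so x^2 ≡ -163 (mod 9689) has no solution.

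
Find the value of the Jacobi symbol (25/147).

1

25 ≡ 1 (mod 4), so quadratic reciprocity gives (25/147) = (147/25). Reduce: 147 ≡ 22 (mod 25). Now have (22/25).
Factor out 2: 22 = 2·11. Since 25 ≡ 1 (mod 8), (2/25) = +1. Now have (11/25).
25 ≡ 1 (mod 4), so quadratic reciprocity gives (11/25) = (25/11). Reduce: 25 ≡ 3 (mod 11). Now have (3/11).
Both 3 ≡ 3 and 11 ≡ 3 (mod 4), so reciprocity gives (3/11) = -(11/3). Reduce: 11 ≡ 2 (mod 3). Now have -(2/3).
Factor out 2: 2 = 2. Since 3 ≡ 3 (mod 8), (2/3) = -1. Now have (1/3).
(1/3) = 1. Collecting the sign factors: 1.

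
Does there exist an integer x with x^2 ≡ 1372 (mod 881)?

Reduce the numerator: 1372 ≡ 491 (mod 881), so (1372|881) = (491|881).
881 ≡ 1 (mod 4), so quadratic reciprocity gives (491|881) = (881|491). Reduce: 881 ≡ 390 (mod 491). Now have (390|491).
Factor out 2: 390 = 2·195. Since 491 ≡ 3 (mod 8), (2|491) = -1. Now have -(195|491).
Both 195 ≡ 3 and 491 ≡ 3 (mod 4), so reciprocity gives (195|491) = -(491|195). Reduce: 491 ≡ 101 (mod 195). Now have (101|195).
101 ≡ 1 (mod 4), so quadratic reciprocity gives (101|195) = (195|101). Reduce: 195 ≡ 94 (mod 101). Now have (94|101).
Factor out 2: 94 = 2·47. Since 101 ≡ 5 (mod 8), (2|101) = -1. Now have -(47|101).
101 ≡ 1 (mod 4), so quadratic reciprocity gives (47|101) = (101|47). Reduce: 101 ≡ 7 (mod 47). Now have -(7|47).
Both 7 ≡ 3 and 47 ≡ 3 (mod 4), so reciprocity gives (7|47) = -(47|7). Reduce: 47 ≡ 5 (mod 7). Now have (5|7).
5 ≡ 1 (mod 4), so quadratic reciprocity gives (5|7) = (7|5). Reduce: 7 ≡ 2 (mod 5). Now have (2|5).
Factor out 2: 2 = 2. Since 5 ≡ 5 (mod 8), (2|5) = -1. Now have -(1|5).
(1|5) = 1. Collecting the sign factors: -1.
(1372|881) = -1, and 881 is prime, so 1372 is not a quadratic residue mod 881.

no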